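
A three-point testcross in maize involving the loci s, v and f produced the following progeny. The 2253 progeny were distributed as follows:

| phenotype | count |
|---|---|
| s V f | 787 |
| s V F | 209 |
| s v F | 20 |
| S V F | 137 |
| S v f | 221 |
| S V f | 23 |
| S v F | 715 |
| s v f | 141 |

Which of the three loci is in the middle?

The two most frequent reciprocal classes, s V f and S v F, are the parental types, so the F1 was s V f / S v F.
The two rarest classes, S V f and s v F, are the double crossovers. Comparing them with the parentals, only the s allele has switched, so s is the middle locus and the order is f – s – v.

s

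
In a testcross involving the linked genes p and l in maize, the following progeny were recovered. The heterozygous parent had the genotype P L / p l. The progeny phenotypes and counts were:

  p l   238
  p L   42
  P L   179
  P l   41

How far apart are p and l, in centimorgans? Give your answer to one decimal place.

16.6 centimorgans

The recombinant classes are P l and p L: 41 + 42 = 83.
Recombination frequency = 83/500 = 0.1660 ≈ 16.6%, i.e. 16.6 centimorgans.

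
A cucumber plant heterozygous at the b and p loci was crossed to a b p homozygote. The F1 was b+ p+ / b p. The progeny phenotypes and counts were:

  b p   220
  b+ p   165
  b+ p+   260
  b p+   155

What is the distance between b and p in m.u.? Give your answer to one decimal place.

The recombinant classes are b+ p and b p+: 165 + 155 = 320.
Recombination frequency = 320/800 = 0.4000 ≈ 40.0%, i.e. 40.0 m.u.

40.0 m.u.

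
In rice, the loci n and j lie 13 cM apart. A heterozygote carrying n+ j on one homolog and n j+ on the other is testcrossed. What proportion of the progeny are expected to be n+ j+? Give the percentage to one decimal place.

6.5%

A map distance of 13 cM corresponds to a recombination frequency of 0.130.
The F1 is n+ j / n j+, so n+ j+ is a recombinant gamete class with expected frequency r/2 = 0.130/2 = 0.0650.
That is 0.0650 = 6.5% of the progeny.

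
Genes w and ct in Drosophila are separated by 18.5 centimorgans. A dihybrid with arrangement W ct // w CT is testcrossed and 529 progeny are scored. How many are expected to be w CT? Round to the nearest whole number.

216

A map distance of 18.5 centimorgans corresponds to a recombination frequency of 0.185.
The F1 is W ct / w CT, so w CT is a parental gamete class with expected frequency (1 − r)/2 = 0.815/2 = 0.4075.
Expected number = 0.4075 × 529 = 215.57 ≈ 216.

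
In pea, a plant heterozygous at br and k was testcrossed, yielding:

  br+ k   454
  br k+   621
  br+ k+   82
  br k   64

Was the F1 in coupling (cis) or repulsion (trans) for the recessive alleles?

trans

The two most frequent classes are br+ k (454) and br k+ (621); these are the parental (non-recombinant) types.
So the F1 carried br+ k on one chromosome and br k+ on the other — the recessive alleles are on opposite chromosomes (trans / repulsion).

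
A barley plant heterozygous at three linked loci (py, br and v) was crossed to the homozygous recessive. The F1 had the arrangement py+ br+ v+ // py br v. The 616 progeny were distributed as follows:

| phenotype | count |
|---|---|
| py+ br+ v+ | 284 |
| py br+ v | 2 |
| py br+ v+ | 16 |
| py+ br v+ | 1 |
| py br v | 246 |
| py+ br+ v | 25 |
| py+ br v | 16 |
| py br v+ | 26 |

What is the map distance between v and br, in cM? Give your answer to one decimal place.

The two rarest classes, py+ br v+ and py br+ v, are the double crossovers. Comparing them with the parentals, only the br allele has switched, so br is the middle locus and the order is v – br – py.
Crossovers in the v–br interval produce the single-crossover classes py+ br+ v and py br v+ (25 + 26 = 51) plus the double crossovers (3).
RF(v–br) = (51 + 3) / 616 = 54/616 = 0.0877 → 8.8 cM.

8.8 cM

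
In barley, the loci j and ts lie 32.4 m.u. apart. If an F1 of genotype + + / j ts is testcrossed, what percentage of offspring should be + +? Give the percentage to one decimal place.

A map distance of 32.4 m.u. corresponds to a recombination frequency of 0.324.
The F1 is + + / j ts, so + + is a parental gamete class with expected frequency (1 − r)/2 = 0.676/2 = 0.3380.
That is 0.3380 = 33.8% of the progeny.

33.8%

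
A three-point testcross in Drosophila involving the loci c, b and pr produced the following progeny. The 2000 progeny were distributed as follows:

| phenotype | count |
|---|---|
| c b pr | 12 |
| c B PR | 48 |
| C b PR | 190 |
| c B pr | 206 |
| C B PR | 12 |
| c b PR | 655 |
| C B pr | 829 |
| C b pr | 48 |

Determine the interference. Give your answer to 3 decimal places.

0.048

The two most frequent reciprocal classes, c b PR and C B pr, are the parental types, so the F1 was c b PR / C B pr.
The two rarest classes, c b pr and C B PR, are the double crossovers. Comparing them with the parentals, only the pr allele has switched, so pr is the middle locus and the order is c – pr – b.
c–pr: (396 + 24)/2000 = 0.2100; pr–b: (96 + 24)/2000 = 0.0600.
Expected DCO frequency = 0.2100 × 0.0600 ≈ 0.01260; observed = 24/2000 ≈ 0.01200.
Coefficient of coincidence = 0.01200/0.01260 ≈ 0.952; interference = 1 − 0.952 = 0.048.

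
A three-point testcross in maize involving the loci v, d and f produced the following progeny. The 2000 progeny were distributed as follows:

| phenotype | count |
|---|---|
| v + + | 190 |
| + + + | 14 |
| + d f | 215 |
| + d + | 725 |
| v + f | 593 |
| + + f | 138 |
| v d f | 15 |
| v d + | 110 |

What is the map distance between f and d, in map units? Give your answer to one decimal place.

The two most frequent reciprocal classes, + d + and v + f, are the parental types, so the F1 was + d + / v + f.
The two rarest classes, + + + and v d f, are the double crossovers. Comparing them with the parentals, only the d allele has switched, so d is the middle locus and the order is f – d – v.
Crossovers in the f–d interval produce the single-crossover classes + d f and v + + (215 + 190 = 405) plus the double crossovers (29).
RF(f–d) = (405 + 29) / 2000 = 434/2000 = 0.2170 → 21.7 map units.

21.7 map units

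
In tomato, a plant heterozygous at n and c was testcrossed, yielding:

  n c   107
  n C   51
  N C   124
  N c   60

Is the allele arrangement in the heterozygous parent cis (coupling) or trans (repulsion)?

The two most frequent classes are N C (124) and n c (107); these are the parental (non-recombinant) types.
So the F1 carried N C on one chromosome and n c on the other — the recessive alleles are on the same chromosome (cis / coupling).

cis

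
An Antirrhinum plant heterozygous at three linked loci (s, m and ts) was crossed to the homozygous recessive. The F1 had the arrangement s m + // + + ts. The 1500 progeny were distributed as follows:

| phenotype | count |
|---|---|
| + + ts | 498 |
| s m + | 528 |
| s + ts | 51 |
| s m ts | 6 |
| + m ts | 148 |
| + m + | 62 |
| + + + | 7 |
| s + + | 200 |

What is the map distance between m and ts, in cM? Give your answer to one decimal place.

The two rarest classes, s m ts and + + +, are the double crossovers. Comparing them with the parentals, only the ts allele has switched, so ts is the middle locus and the order is s – ts – m.
Crossovers in the ts–m interval produce the single-crossover classes s + + and + m ts (200 + 148 = 348) plus the double crossovers (13).
RF(ts–m) = (348 + 13) / 1500 = 361/1500 = 0.2407 → 24.1 cM.

24.1 cM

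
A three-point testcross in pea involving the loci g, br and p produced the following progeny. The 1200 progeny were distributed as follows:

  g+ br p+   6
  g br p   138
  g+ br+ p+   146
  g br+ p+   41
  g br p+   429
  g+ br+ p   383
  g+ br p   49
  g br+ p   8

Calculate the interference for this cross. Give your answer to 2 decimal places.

The two most frequent reciprocal classes, g br p+ and g+ br+ p, are the parental types, so the F1 was g br p+ / g+ br+ p.
The two rarest classes, g+ br p+ and g br+ p, are the double crossovers. Comparing them with the parentals, only the g allele has switched, so g is the middle locus and the order is br – g – p.
br–g: (90 + 14)/1200 = 0.0867; g–p: (284 + 14)/1200 = 0.2483.
Expected DCO frequency = 0.0867 × 0.2483 ≈ 0.02153; observed = 14/1200 ≈ 0.01167.
Coefficient of coincidence = 0.01167/0.02153 ≈ 0.54; interference = 1 − 0.54 = 0.46.

0.46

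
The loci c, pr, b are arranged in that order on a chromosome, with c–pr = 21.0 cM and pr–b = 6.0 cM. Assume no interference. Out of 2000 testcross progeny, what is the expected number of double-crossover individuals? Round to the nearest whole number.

25

Map distances give recombination frequencies of 0.210 and 0.060 for the two intervals.
With no interference, expected double-crossover frequency = 0.210 × 0.060 = 0.01260.
Expected number = 0.01260 × 2000 = 25.20 ≈ 25.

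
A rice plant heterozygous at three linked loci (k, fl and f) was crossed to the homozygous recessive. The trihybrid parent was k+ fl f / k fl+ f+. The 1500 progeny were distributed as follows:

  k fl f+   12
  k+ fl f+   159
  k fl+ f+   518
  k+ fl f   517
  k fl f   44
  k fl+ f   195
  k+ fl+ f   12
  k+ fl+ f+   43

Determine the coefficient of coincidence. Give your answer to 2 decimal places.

The two rarest classes, k+ fl+ f and k fl f+, are the double crossovers. Comparing them with the parentals, only the fl allele has switched, so fl is the middle locus and the order is k – fl – f.
k–fl: (87 + 24)/1500 = 0.0740; fl–f: (354 + 24)/1500 = 0.2520.
Expected DCO frequency = 0.0740 × 0.2520 ≈ 0.01865; observed = 24/1500 ≈ 0.01600.
Coefficient of coincidence = 0.01600/0.01865 ≈ 0.86.

0.86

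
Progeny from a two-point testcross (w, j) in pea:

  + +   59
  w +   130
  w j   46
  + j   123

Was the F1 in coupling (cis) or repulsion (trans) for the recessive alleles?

trans

The two most frequent classes are + j (123) and w + (130); these are the parental (non-recombinant) types.
So the F1 carried + j on one chromosome and w + on the other — the recessive alleles are on opposite chromosomes (trans / repulsion).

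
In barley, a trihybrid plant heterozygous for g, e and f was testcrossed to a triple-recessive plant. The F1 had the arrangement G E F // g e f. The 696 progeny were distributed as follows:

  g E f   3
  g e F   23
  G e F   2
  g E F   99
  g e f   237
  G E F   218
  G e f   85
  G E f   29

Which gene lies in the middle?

The two rarest classes, G e F and g E f, are the double crossovers. Comparing them with the parentals, only the e allele has switched, so e is the middle locus and the order is f – e – g.

e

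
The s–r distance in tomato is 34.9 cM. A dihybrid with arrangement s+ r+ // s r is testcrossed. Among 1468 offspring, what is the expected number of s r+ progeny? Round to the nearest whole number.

A map distance of 34.9 cM corresponds to a recombination frequency of 0.349.
The F1 is s+ r+ / s r, so s r+ is a recombinant gamete class with expected frequency r/2 = 0.349/2 = 0.1745.
Expected number = 0.1745 × 1468 = 256.17 ≈ 256.

256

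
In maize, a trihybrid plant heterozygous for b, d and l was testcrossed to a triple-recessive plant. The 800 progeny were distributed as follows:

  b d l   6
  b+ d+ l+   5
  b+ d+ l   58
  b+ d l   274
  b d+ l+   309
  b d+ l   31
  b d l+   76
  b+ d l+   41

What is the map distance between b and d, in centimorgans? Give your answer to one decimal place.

The two most frequent reciprocal classes, b+ d l and b d+ l+, are the parental types, so the F1 was b+ d l / b d+ l+.
The two rarest classes, b d l and b+ d+ l+, are the double crossovers. Comparing them with the parentals, only the b allele has switched, so b is the middle locus and the order is d – b – l.
Crossovers in the d–b interval produce the single-crossover classes b+ d+ l and b d l+ (58 + 76 = 134) plus the double crossovers (11).
RF(d–b) = (134 + 11) / 800 = 145/800 = 0.1812 → 18.1 centimorgans.

18.1 centimorgans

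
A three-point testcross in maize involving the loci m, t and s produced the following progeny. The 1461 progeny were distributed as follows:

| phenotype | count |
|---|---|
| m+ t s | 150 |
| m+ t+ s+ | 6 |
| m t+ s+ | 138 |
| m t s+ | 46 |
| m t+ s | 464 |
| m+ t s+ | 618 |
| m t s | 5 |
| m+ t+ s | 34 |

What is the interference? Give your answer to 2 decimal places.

0.41

The two most frequent reciprocal classes, m t+ s and m+ t s+, are the parental types, so the F1 was m t+ s / m+ t s+.
The two rarest classes, m t s and m+ t+ s+, are the double crossovers. Comparing them with the parentals, only the t allele has switched, so t is the middle locus and the order is s – t – m.
s–t: (288 + 11)/1461 = 0.2047; t–m: (80 + 11)/1461 = 0.0623.
Expected DCO frequency = 0.2047 × 0.0623 ≈ 0.01275; observed = 11/1461 ≈ 0.00753.
Coefficient of coincidence = 0.00753/0.01275 ≈ 0.59; interference = 1 − 0.59 = 0.41.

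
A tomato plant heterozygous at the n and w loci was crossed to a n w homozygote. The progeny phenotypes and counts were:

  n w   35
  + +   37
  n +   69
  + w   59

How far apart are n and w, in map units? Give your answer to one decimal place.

36.0 map units

The two most frequent classes, + w (59) and n + (69), are the parental types, so the F1 was + w / n +.
The recombinant classes are + + and n w: 37 + 35 = 72.
Recombination frequency = 72/200 = 0.3600 ≈ 36.0%, i.e. 36.0 map units.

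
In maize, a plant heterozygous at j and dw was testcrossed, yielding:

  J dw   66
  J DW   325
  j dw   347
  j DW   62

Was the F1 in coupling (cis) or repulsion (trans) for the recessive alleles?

cis

The two most frequent classes are J DW (325) and j dw (347); these are the parental (non-recombinant) types.
So the F1 carried J DW on one chromosome and j dw on the other — the recessive alleles are on the same chromosome (cis / coupling).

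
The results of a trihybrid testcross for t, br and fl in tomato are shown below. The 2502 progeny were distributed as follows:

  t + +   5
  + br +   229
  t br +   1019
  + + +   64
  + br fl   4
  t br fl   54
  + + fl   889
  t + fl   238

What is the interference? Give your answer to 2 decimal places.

0.63

The two most frequent reciprocal classes, t br + and + + fl, are the parental types, so the F1 was t br + / + + fl.
The two rarest classes, t + + and + br fl, are the double crossovers. Comparing them with the parentals, only the br allele has switched, so br is the middle locus and the order is fl – br – t.
fl–br: (118 + 9)/2502 = 0.0508; br–t: (467 + 9)/2502 = 0.1902.
Expected DCO frequency = 0.0508 × 0.1902 ≈ 0.00966; observed = 9/2502 ≈ 0.00360.
Coefficient of coincidence = 0.00360/0.00966 ≈ 0.37; interference = 1 − 0.37 = 0.63.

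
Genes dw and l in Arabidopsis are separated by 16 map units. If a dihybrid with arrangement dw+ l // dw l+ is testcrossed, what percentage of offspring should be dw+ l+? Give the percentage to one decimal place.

A map distance of 16 map units corresponds to a recombination frequency of 0.160.
The F1 is dw+ l / dw l+, so dw+ l+ is a recombinant gamete class with expected frequency r/2 = 0.160/2 = 0.0800.
That is 0.0800 = 8.0% of the progeny.

8.0%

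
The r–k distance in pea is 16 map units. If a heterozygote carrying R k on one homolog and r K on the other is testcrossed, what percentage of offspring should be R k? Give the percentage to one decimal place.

A map distance of 16 map units corresponds to a recombination frequency of 0.160.
The F1 is R k / r K, so R k is a parental gamete class with expected frequency (1 − r)/2 = 0.840/2 = 0.4200.
That is 0.4200 = 42.0% of the progeny.

42.0%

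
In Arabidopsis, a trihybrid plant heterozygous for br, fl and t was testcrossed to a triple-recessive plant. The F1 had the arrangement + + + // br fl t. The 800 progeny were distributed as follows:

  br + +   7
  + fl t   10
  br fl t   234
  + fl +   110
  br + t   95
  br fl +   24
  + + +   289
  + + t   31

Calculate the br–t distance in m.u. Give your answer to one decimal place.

The two rarest classes, br + + and + fl t, are the double crossovers. Comparing them with the parentals, only the br allele has switched, so br is the middle locus and the order is fl – br – t.
Crossovers in the br–t interval produce the single-crossover classes + + t and br fl + (31 + 24 = 55) plus the double crossovers (17).
RF(br–t) = (55 + 17) / 800 = 72/800 = 0.0900 → 9.0 m.u.

9.0 m.u.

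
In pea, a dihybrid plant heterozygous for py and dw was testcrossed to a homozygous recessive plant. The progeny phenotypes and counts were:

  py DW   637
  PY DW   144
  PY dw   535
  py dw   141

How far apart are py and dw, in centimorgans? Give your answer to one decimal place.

19.6 centimorgans

The two most frequent classes, PY dw (535) and py DW (637), are the parental types, so the F1 was PY dw / py DW.
The recombinant classes are PY DW and py dw: 144 + 141 = 285.
Recombination frequency = 285/1457 = 0.1956 ≈ 19.6%, i.e. 19.6 centimorgans.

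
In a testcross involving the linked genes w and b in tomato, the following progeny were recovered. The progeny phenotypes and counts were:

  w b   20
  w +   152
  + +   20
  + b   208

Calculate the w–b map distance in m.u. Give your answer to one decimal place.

10.0 m.u.

The two most frequent classes, + b (208) and w + (152), are the parental types, so the F1 was + b / w +.
The recombinant classes are + + and w b: 20 + 20 = 40.
Recombination frequency = 40/400 = 0.1000 ≈ 10.0%, i.e. 10.0 m.u.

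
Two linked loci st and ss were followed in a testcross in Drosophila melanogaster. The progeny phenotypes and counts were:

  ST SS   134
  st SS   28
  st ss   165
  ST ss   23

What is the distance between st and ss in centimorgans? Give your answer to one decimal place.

The two most frequent classes, ST SS (134) and st ss (165), are the parental types, so the F1 was ST SS / st ss.
The recombinant classes are ST ss and st SS: 23 + 28 = 51.
Recombination frequency = 51/350 = 0.1457 ≈ 14.6%, i.e. 14.6 centimorgans.

14.6 centimorgans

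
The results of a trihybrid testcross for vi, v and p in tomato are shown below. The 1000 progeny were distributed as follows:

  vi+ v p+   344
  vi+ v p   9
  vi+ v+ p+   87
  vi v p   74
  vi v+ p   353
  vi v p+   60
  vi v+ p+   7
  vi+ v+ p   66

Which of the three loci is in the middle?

The two most frequent reciprocal classes, vi v+ p and vi+ v p+, are the parental types, so the F1 was vi v+ p / vi+ v p+.
The two rarest classes, vi v+ p+ and vi+ v p, are the double crossovers. Comparing them with the parentals, only the p allele has switched, so p is the middle locus and the order is vi – p – v.

p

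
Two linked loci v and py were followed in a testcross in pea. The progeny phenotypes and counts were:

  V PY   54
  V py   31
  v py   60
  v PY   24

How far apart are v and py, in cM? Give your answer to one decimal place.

The two most frequent classes, V PY (54) and v py (60), are the parental types, so the F1 was V PY / v py.
The recombinant classes are V py and v PY: 31 + 24 = 55.
Recombination frequency = 55/169 = 0.3254 ≈ 32.5%, i.e. 32.5 cM.

32.5 cM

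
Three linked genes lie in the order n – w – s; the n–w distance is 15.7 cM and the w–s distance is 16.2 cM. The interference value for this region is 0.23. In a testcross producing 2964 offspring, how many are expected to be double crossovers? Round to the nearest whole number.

Map distances give recombination frequencies of 0.157 and 0.162 for the two intervals.
With interference 0.23 (so coincidence = 0.77), expected double-crossover frequency = 0.157 × 0.162 × 0.77 = 0.01958.
Expected number = 0.01958 × 2964 = 58.05 ≈ 58.

58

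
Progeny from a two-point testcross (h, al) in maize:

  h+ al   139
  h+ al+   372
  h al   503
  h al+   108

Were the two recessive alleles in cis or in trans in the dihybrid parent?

cis

The two most frequent classes are h+ al+ (372) and h al (503); these are the parental (non-recombinant) types.
So the F1 carried h+ al+ on one chromosome and h al on the other — the recessive alleles are on the same chromosome (cis / coupling).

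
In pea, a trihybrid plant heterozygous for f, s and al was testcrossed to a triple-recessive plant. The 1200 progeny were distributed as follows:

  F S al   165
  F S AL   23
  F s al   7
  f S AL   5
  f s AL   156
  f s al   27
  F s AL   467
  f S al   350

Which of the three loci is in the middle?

al

The two most frequent reciprocal classes, F s AL and f S al, are the parental types, so the F1 was F s AL / f S al.
The two rarest classes, F s al and f S AL, are the double crossovers. Comparing them with the parentals, only the al allele has switched, so al is the middle locus and the order is s – al – f.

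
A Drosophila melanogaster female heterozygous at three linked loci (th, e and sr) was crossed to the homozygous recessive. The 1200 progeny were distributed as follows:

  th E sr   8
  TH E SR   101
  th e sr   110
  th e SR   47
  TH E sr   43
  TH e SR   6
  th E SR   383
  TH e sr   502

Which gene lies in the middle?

The two most frequent reciprocal classes, th E SR and TH e sr, are the parental types, so the F1 was th E SR / TH e sr.
The two rarest classes, th E sr and TH e SR, are the double crossovers. Comparing them with the parentals, only the sr allele has switched, so sr is the middle locus and the order is e – sr – th.

sr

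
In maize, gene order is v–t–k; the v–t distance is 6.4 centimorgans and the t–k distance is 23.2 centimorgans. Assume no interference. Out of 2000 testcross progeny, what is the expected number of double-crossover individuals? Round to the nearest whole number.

Map distances give recombination frequencies of 0.064 and 0.232 for the two intervals.
With no interference, expected double-crossover frequency = 0.064 × 0.232 = 0.01485.
Expected number = 0.01485 × 2000 = 29.70 ≈ 30.

30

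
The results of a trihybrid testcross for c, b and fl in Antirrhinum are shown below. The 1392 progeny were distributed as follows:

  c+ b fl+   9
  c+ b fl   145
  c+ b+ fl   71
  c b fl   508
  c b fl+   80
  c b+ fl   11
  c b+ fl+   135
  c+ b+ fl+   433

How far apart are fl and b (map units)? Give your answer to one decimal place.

The two most frequent reciprocal classes, c b fl and c+ b+ fl+, are the parental types, so the F1 was c b fl / c+ b+ fl+.
The two rarest classes, c b+ fl and c+ b fl+, are the double crossovers. Comparing them with the parentals, only the b allele has switched, so b is the middle locus and the order is c – b – fl.
Crossovers in the b–fl interval produce the single-crossover classes c b fl+ and c+ b+ fl (80 + 71 = 151) plus the double crossovers (20).
RF(b–fl) = (151 + 20) / 1392 = 171/1392 = 0.1228 → 12.3 map units.

12.3 map units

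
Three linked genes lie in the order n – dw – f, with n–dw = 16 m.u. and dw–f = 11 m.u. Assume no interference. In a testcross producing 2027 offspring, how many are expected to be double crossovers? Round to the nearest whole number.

36

Map distances give recombination frequencies of 0.160 and 0.110 for the two intervals.
With no interference, expected double-crossover frequency = 0.160 × 0.110 = 0.01760.
Expected number = 0.01760 × 2027 = 35.68 ≈ 36.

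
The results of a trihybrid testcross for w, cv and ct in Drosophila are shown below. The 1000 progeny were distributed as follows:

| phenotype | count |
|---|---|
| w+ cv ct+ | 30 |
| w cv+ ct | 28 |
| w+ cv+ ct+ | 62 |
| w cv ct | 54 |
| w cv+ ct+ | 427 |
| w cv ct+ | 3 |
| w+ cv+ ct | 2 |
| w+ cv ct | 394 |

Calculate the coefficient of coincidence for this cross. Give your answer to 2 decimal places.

0.66

The two most frequent reciprocal classes, w cv+ ct+ and w+ cv ct, are the parental types, so the F1 was w cv+ ct+ / w+ cv ct.
The two rarest classes, w cv ct+ and w+ cv+ ct, are the double crossovers. Comparing them with the parentals, only the cv allele has switched, so cv is the middle locus and the order is w – cv – ct.
w–cv: (116 + 5)/1000 = 0.1210; cv–ct: (58 + 5)/1000 = 0.0630.
Expected DCO frequency = 0.1210 × 0.0630 ≈ 0.00762; observed = 5/1000 ≈ 0.00500.
Coefficient of coincidence = 0.00500/0.00762 ≈ 0.66.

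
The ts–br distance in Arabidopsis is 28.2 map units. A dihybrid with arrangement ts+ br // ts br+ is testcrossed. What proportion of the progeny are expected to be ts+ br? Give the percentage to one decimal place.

35.9%

A map distance of 28.2 map units corresponds to a recombination frequency of 0.282.
The F1 is ts+ br / ts br+, so ts+ br is a parental gamete class with expected frequency (1 − r)/2 = 0.718/2 = 0.3590.
That is 0.3590 = 35.9% of the progeny.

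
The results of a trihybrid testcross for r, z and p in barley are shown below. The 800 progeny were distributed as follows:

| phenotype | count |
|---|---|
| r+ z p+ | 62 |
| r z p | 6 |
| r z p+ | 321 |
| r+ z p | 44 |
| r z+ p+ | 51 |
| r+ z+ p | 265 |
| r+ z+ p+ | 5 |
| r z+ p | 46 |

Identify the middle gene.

p

The two most frequent reciprocal classes, r+ z+ p and r z p+, are the parental types, so the F1 was r+ z+ p / r z p+.
The two rarest classes, r+ z+ p+ and r z p, are the double crossovers. Comparing them with the parentals, only the p allele has switched, so p is the middle locus and the order is r – p – z.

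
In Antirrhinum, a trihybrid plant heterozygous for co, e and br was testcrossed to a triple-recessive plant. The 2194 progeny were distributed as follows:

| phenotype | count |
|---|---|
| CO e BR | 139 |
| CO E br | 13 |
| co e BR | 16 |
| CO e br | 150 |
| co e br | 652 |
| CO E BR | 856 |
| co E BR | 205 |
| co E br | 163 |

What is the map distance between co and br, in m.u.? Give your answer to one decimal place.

17.5 m.u.

The two most frequent reciprocal classes, CO E BR and co e br, are the parental types, so the F1 was CO E BR / co e br.
The two rarest classes, CO E br and co e BR, are the double crossovers. Comparing them with the parentals, only the br allele has switched, so br is the middle locus and the order is e – br – co.
Crossovers in the br–co interval produce the single-crossover classes co E BR and CO e br (205 + 150 = 355) plus the double crossovers (29).
RF(br–co) = (355 + 29) / 2194 = 384/2194 = 0.1750 → 17.5 m.u.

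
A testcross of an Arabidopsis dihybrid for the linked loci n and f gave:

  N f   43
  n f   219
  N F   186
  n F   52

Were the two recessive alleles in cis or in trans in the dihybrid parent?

cis

The two most frequent classes are N F (186) and n f (219); these are the parental (non-recombinant) types.
So the F1 carried N F on one chromosome and n f on the other — the recessive alleles are on the same chromosome (cis / coupling).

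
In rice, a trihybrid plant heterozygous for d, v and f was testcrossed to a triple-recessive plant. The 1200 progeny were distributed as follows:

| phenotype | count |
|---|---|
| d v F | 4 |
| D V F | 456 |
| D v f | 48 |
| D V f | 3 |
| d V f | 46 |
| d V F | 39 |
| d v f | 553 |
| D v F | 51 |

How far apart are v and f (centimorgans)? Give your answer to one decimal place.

The two most frequent reciprocal classes, D V F and d v f, are the parental types, so the F1 was D V F / d v f.
The two rarest classes, D V f and d v F, are the double crossovers. Comparing them with the parentals, only the f allele has switched, so f is the middle locus and the order is v – f – d.
Crossovers in the v–f interval produce the single-crossover classes D v F and d V f (51 + 46 = 97) plus the double crossovers (7).
RF(v–f) = (97 + 7) / 1200 = 104/1200 = 0.0867 → 8.7 centimorgans.

8.7 centimorgans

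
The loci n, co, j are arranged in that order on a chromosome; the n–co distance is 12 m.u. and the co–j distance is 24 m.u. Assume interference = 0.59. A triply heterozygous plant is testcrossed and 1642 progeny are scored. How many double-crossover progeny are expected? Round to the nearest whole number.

19

Map distances give recombination frequencies of 0.120 and 0.240 for the two intervals.
With interference 0.59 (so coincidence = 0.41), expected double-crossover frequency = 0.120 × 0.240 × 0.41 = 0.01181.
Expected number = 0.01181 × 1642 = 19.39 ≈ 19.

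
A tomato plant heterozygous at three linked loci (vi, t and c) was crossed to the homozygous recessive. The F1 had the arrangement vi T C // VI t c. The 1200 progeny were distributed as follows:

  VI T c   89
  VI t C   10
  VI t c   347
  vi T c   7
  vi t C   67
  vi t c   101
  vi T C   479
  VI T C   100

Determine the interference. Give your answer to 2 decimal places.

The two rarest classes, vi T c and VI t C, are the double crossovers. Comparing them with the parentals, only the c allele has switched, so c is the middle locus and the order is t – c – vi.
t–c: (156 + 17)/1200 = 0.1442; c–vi: (201 + 17)/1200 = 0.1817.
Expected DCO frequency = 0.1442 × 0.1817 ≈ 0.02620; observed = 17/1200 ≈ 0.01417.
Coefficient of coincidence = 0.01417/0.02620 ≈ 0.54; interference = 1 − 0.54 = 0.46.

0.46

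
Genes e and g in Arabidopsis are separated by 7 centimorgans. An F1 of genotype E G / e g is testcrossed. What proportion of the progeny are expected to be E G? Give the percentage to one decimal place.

46.5%

A map distance of 7 centimorgans corresponds to a recombination frequency of 0.070.
The F1 is E G / e g, so E G is a parental gamete class with expected frequency (1 − r)/2 = 0.930/2 = 0.4650.
That is 0.4650 = 46.5% of the progeny.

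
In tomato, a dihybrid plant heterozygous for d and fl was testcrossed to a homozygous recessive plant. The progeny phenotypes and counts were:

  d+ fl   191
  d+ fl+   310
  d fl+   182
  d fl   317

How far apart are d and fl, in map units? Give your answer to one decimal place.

37.3 map units

The two most frequent classes, d+ fl+ (310) and d fl (317), are the parental types, so the F1 was d+ fl+ / d fl.
The recombinant classes are d+ fl and d fl+: 191 + 182 = 373.
Recombination frequency = 373/1000 = 0.3730 ≈ 37.3%, i.e. 37.3 map units.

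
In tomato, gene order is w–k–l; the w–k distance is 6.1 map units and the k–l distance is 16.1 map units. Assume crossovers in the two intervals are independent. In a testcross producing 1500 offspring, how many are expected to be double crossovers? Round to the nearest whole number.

15

Map distances give recombination frequencies of 0.061 and 0.161 for the two intervals.
With no interference, expected double-crossover frequency = 0.061 × 0.161 = 0.00982.
Expected number = 0.00982 × 1500 = 14.73 ≈ 15.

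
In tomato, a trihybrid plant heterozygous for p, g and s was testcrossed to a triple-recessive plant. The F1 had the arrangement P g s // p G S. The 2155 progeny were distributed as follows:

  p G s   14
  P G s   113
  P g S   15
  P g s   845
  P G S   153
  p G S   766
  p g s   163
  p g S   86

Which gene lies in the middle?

s

The two rarest classes, P g S and p G s, are the double crossovers. Comparing them with the parentals, only the s allele has switched, so s is the middle locus and the order is g – s – p.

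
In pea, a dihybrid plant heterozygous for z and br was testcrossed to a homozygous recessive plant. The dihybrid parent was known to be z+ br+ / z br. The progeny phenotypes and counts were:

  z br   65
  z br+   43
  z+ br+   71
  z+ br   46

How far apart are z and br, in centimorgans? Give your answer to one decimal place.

39.6 centimorgans

The recombinant classes are z+ br and z br+: 46 + 43 = 89.
Recombination frequency = 89/225 = 0.3956 ≈ 39.6%, i.e. 39.6 centimorgans.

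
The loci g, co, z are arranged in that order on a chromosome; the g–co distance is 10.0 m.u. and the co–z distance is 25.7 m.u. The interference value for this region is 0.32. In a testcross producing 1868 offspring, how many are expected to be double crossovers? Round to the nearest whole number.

Map distances give recombination frequencies of 0.100 and 0.257 for the two intervals.
With interference 0.32 (so coincidence = 0.68), expected double-crossover frequency = 0.100 × 0.257 × 0.68 = 0.01748.
Expected number = 0.01748 × 1868 = 32.65 ≈ 33.

33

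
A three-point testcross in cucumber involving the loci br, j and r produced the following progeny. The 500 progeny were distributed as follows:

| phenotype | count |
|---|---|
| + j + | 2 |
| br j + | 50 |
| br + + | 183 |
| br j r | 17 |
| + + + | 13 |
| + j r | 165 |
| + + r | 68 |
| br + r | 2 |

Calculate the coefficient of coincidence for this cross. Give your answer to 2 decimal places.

0.48

The two most frequent reciprocal classes, br + + and + j r, are the parental types, so the F1 was br + + / + j r.
The two rarest classes, br + r and + j +, are the double crossovers. Comparing them with the parentals, only the r allele has switched, so r is the middle locus and the order is j – r – br.
j–r: (118 + 4)/500 = 0.2440; r–br: (30 + 4)/500 = 0.0680.
Expected DCO frequency = 0.2440 × 0.0680 ≈ 0.01659; observed = 4/500 ≈ 0.00800.
Coefficient of coincidence = 0.00800/0.01659 ≈ 0.48.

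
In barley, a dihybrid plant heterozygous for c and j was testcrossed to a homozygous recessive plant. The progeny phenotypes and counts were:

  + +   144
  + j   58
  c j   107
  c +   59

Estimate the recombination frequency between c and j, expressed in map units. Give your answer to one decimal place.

31.8 map units

The two most frequent classes, + + (144) and c j (107), are the parental types, so the F1 was + + / c j.
The recombinant classes are + j and c +: 58 + 59 = 117.
Recombination frequency = 117/368 = 0.3179 ≈ 31.8%, i.e. 31.8 map units.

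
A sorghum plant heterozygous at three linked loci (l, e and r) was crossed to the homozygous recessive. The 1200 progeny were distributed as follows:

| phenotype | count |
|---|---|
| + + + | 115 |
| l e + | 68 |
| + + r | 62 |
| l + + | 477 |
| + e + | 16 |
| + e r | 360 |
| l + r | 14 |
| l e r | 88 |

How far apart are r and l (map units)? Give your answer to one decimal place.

The two most frequent reciprocal classes, + e r and l + +, are the parental types, so the F1 was + e r / l + +.
The two rarest classes, + e + and l + r, are the double crossovers. Comparing them with the parentals, only the r allele has switched, so r is the middle locus and the order is e – r – l.
Crossovers in the r–l interval produce the single-crossover classes l e r and + + + (88 + 115 = 203) plus the double crossovers (30).
RF(r–l) = (203 + 30) / 1200 = 233/1200 = 0.1942 → 19.4 map units.

19.4 map units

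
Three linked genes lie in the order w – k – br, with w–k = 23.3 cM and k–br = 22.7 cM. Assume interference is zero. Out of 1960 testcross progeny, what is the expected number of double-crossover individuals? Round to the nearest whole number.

104

Map distances give recombination frequencies of 0.233 and 0.227 for the two intervals.
With no interference, expected double-crossover frequency = 0.233 × 0.227 = 0.05289.
Expected number = 0.05289 × 1960 = 103.67 ≈ 104.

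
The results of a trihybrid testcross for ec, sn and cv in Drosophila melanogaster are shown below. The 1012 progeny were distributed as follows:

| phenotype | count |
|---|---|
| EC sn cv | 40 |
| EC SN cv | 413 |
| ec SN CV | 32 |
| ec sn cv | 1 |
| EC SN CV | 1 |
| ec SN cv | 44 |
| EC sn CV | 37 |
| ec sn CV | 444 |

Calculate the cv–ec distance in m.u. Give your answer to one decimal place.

8.2 m.u.

The two most frequent reciprocal classes, ec sn CV and EC SN cv, are the parental types, so the F1 was ec sn CV / EC SN cv.
The two rarest classes, ec sn cv and EC SN CV, are the double crossovers. Comparing them with the parentals, only the cv allele has switched, so cv is the middle locus and the order is sn – cv – ec.
Crossovers in the cv–ec interval produce the single-crossover classes EC sn CV and ec SN cv (37 + 44 = 81) plus the double crossovers (2).
RF(cv–ec) = (81 + 2) / 1012 = 83/1012 = 0.0820 → 8.2 m.u.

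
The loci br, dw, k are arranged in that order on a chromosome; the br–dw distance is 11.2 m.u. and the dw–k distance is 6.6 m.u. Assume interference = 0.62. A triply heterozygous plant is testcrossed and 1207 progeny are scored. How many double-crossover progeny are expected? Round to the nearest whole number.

Map distances give recombination frequencies of 0.112 and 0.066 for the two intervals.
With interference 0.62 (so coincidence = 0.38), expected double-crossover frequency = 0.112 × 0.066 × 0.38 = 0.00281.
Expected number = 0.00281 × 1207 = 3.39 ≈ 3.

3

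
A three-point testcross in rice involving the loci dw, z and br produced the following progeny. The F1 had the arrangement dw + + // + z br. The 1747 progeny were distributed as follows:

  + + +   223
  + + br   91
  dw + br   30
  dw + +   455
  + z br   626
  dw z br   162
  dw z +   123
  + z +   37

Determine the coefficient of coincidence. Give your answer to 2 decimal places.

0.92

The two rarest classes, dw + br and + z +, are the double crossovers. Comparing them with the parentals, only the br allele has switched, so br is the middle locus and the order is dw – br – z.
dw–br: (385 + 67)/1747 = 0.2587; br–z: (214 + 67)/1747 = 0.1608.
Expected DCO frequency = 0.2587 × 0.1608 ≈ 0.04160; observed = 67/1747 ≈ 0.03835.
Coefficient of coincidence = 0.03835/0.04160 ≈ 0.92.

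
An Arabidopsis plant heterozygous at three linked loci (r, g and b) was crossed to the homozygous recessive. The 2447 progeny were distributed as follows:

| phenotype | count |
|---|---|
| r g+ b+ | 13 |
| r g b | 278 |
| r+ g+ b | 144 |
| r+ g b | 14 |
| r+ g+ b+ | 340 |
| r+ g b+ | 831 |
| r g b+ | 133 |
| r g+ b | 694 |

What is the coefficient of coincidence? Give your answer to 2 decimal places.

The two most frequent reciprocal classes, r g+ b and r+ g b+, are the parental types, so the F1 was r g+ b / r+ g b+.
The two rarest classes, r g+ b+ and r+ g b, are the double crossovers. Comparing them with the parentals, only the b allele has switched, so b is the middle locus and the order is g – b – r.
g–b: (618 + 27)/2447 = 0.2636; b–r: (277 + 27)/2447 = 0.1242.
Expected DCO frequency = 0.2636 × 0.1242 ≈ 0.03274; observed = 27/2447 ≈ 0.01103.
Coefficient of coincidence = 0.01103/0.03274 ≈ 0.34.

0.34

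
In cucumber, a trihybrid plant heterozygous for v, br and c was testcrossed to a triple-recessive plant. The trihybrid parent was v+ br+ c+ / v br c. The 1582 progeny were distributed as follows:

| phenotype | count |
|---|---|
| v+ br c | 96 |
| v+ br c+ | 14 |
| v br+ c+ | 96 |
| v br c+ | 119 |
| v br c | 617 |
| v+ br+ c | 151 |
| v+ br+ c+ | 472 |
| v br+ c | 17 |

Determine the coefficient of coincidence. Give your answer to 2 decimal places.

0.73

The two rarest classes, v+ br c+ and v br+ c, are the double crossovers. Comparing them with the parentals, only the br allele has switched, so br is the middle locus and the order is c – br – v.
c–br: (270 + 31)/1582 = 0.1903; br–v: (192 + 31)/1582 = 0.1410.
Expected DCO frequency = 0.1903 × 0.1410 ≈ 0.02683; observed = 31/1582 ≈ 0.01960.
Coefficient of coincidence = 0.01960/0.02683 ≈ 0.73.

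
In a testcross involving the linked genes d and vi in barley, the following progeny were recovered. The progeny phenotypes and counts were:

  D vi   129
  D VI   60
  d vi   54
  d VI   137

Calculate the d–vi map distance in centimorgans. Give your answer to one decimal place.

30.0 centimorgans

The two most frequent classes, D vi (129) and d VI (137), are the parental types, so the F1 was D vi / d VI.
The recombinant classes are D VI and d vi: 60 + 54 = 114.
Recombination frequency = 114/380 = 0.3000 ≈ 30.0%, i.e. 30.0 centimorgans.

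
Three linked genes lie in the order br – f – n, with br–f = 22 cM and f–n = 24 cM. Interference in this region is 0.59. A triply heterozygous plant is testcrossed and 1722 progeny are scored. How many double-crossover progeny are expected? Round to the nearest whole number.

Map distances give recombination frequencies of 0.220 and 0.240 for the two intervals.
With interference 0.59 (so coincidence = 0.41), expected double-crossover frequency = 0.220 × 0.240 × 0.41 = 0.02165.
Expected number = 0.02165 × 1722 = 37.28 ≈ 37.

37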